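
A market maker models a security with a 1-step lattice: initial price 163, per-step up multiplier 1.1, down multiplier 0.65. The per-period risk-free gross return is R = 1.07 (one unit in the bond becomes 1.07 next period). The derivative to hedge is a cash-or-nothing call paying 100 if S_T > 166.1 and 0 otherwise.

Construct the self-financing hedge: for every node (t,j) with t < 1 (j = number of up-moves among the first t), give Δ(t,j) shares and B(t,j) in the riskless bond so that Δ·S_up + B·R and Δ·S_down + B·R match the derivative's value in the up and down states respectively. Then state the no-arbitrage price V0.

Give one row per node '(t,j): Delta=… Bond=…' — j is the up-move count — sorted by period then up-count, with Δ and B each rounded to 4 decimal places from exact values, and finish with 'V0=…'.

(0,0): Delta=1.3633 Bond=-134.9948
V0=87.2274

No-arbitrage ⇒ martingale measure with p* = (R−d)/(u−d) = 0.9333.
Terminal payoffs: V(1,0)=0.0000, V(1,1)=100.0000
Node (0,0) S=163.0000: V=(p*·100.0000+(1−p*)·0.0000)/1.07=87.2274; Δ=(100.0000−0.0000)/(179.3000−105.9500)=1.3633; B=V−Δ·S=-134.9948
Root portfolio cost Δ·163+B reproduces V0=87.2274.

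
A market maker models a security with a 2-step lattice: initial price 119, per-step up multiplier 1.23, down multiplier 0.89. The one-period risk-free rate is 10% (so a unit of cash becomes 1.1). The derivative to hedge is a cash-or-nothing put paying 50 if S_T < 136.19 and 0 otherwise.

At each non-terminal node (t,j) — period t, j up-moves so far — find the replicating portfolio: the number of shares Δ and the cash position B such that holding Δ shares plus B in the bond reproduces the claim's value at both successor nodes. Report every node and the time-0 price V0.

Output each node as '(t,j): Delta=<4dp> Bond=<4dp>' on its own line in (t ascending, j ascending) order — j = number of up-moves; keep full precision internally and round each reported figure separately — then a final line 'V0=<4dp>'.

(0,0): Delta=-0.6939 Bond=108.1315
(1,0): Delta=0.0000 Bond=45.4545
(1,1): Delta=-1.0047 Bond=164.4385
V0=25.5584

Risk-neutral probability p* = (R−d)/(u−d) = (1.1−0.89)/(1.23−0.89) = 0.6176.
Payoff layer (t=2): V(2,0)=50.0000, V(2,1)=50.0000, V(2,2)=0.0000
Node (1,0) S=105.9100: V=(p*·50.0000+(1−p*)·50.0000)/1.1=45.4545; Δ=(50.0000−50.0000)/(130.2693−94.2599)=0.0000; B=V−Δ·S=45.4545
Node (1,1) S=146.3700: V=(p*·0.0000+(1−p*)·50.0000)/1.1=17.3797; Δ=(0.0000−50.0000)/(180.0351−130.2693)=-1.0047; B=V−Δ·S=164.4385
Node (0,0) S=119.0000: V=(p*·17.3797+(1−p*)·45.4545)/1.1=25.5584; Δ=(17.3797−45.4545)/(146.3700−105.9100)=-0.6939; B=V−Δ·S=108.1315
Self-financing check: at every node Δ·S+B equals the discounted successor values.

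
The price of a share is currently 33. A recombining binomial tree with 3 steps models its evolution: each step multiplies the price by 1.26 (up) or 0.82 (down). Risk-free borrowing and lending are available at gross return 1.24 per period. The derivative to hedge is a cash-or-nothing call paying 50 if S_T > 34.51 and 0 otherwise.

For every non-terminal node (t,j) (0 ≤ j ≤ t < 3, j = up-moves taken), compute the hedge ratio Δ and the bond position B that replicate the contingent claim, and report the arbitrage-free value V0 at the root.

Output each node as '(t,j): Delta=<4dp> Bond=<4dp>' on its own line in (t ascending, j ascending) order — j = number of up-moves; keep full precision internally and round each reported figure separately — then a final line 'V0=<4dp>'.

(0,0): Delta=0.1943 Bond=19.6535
(1,0): Delta=3.2327 Bond=-57.8475
(1,1): Delta=0.1002 Bond=28.2855
(2,0): Delta=0.0000 Bond=0.0000
(2,1): Delta=3.3329 Bond=-75.1466
(2,2): Delta=0.0000 Bond=40.3226
V0=26.0667

The replicating-portfolio and risk-neutral prices coincide; use p* = (1.24−0.82)/(1.26−0.82) = 0.9545 for the latter.
Terminal payoffs: V(3,0)=0.0000, V(3,1)=0.0000, V(3,2)=50.0000, V(3,3)=50.0000
(2,0): S=22.1892. Δ = (V_up−V_dn)/(S_up−S_dn) = (0.0000−0.0000)/(27.9584−18.1951) = 0.0000. V = [p*·0.0000 + (1−p*)·0.0000]/1.24 = 0.0000. B = V − Δ·S = 0.0000.
(2,1): S=34.0956. Δ = (V_up−V_dn)/(S_up−S_dn) = (50.0000−0.0000)/(42.9605−27.9584) = 3.3329. V = [p*·50.0000 + (1−p*)·0.0000]/1.24 = 38.4897. B = V − Δ·S = -75.1466.
(2,2): S=52.3908. Δ = (V_up−V_dn)/(S_up−S_dn) = (50.0000−50.0000)/(66.0124−42.9605) = 0.0000. V = [p*·50.0000 + (1−p*)·50.0000]/1.24 = 40.3226. B = V − Δ·S = 40.3226.
(1,0): S=27.0600. Δ = (V_up−V_dn)/(S_up−S_dn) = (38.4897−0.0000)/(34.0956−22.1892) = 3.2327. V = [p*·38.4897 + (1−p*)·0.0000]/1.24 = 29.6292. B = V − Δ·S = -57.8475.
(1,1): S=41.5800. Δ = (V_up−V_dn)/(S_up−S_dn) = (40.3226−38.4897)/(52.3908−34.0956) = 0.1002. V = [p*·40.3226 + (1−p*)·38.4897]/1.24 = 32.4510. B = V − Δ·S = 28.2855.
(0,0): S=33.0000. Δ = (V_up−V_dn)/(S_up−S_dn) = (32.4510−29.6292)/(41.5800−27.0600) = 0.1943. V = [p*·32.4510 + (1−p*)·29.6292]/1.24 = 26.0667. B = V − Δ·S = 19.6535.
Root portfolio cost Δ·33+B reproduces V0=26.0667.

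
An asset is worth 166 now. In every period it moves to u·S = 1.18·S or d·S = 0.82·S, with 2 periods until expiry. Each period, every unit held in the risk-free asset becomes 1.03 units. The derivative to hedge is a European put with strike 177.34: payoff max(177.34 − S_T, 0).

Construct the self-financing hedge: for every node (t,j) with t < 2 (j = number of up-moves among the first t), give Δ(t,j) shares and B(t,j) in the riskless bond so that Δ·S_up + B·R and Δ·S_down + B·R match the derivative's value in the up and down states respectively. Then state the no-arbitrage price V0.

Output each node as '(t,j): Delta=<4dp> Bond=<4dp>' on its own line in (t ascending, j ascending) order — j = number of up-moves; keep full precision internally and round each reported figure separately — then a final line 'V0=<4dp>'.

(0,0): Delta=-0.4902 Bond=99.7812
(1,0): Delta=-1.0000 Bond=172.1748
(1,1): Delta=-0.2371 Bond=53.2031
V0=18.4155

Risk-neutral probability p* = (R−d)/(u−d) = (1.03−0.82)/(1.18−0.82) = 0.5833.
Payoff layer (t=2): V(2,0)=65.7216, V(2,1)=16.7184, V(2,2)=0.0000
(1,0): S=136.1200. Δ = (V_up−V_dn)/(S_up−S_dn) = (16.7184−65.7216)/(160.6216−111.6184) = -1.0000. V = [p*·16.7184 + (1−p*)·65.7216]/1.03 = 36.0548. B = V − Δ·S = 172.1748.
(1,1): S=195.8800. Δ = (V_up−V_dn)/(S_up−S_dn) = (0.0000−16.7184)/(231.1384−160.6216) = -0.2371. V = [p*·0.0000 + (1−p*)·16.7184]/1.03 = 6.7631. B = V − Δ·S = 53.2031.
(0,0): S=166.0000. Δ = (V_up−V_dn)/(S_up−S_dn) = (6.7631−36.0548)/(195.8800−136.1200) = -0.4902. V = [p*·6.7631 + (1−p*)·36.0548]/1.03 = 18.4155. B = V − Δ·S = 99.7812.
The time-0 hedge costs 18.4155, which is the no-arbitrage price.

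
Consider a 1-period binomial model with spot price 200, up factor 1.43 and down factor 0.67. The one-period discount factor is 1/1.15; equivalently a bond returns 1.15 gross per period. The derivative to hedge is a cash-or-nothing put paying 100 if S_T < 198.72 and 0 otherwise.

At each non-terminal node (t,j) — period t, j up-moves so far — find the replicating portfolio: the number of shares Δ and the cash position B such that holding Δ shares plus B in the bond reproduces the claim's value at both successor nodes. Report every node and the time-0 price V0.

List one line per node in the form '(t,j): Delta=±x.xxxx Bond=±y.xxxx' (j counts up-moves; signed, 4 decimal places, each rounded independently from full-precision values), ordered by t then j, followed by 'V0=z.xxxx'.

The replicating-portfolio and risk-neutral prices coincide; use p* = (1.15−0.67)/(1.43−0.67) = 0.6316 for the latter.
Terminal payoffs: V(1,0)=100.0000, V(1,1)=0.0000
(0,0): S=200.0000. Δ = (V_up−V_dn)/(S_up−S_dn) = (0.0000−100.0000)/(286.0000−134.0000) = -0.6579. V = [p*·0.0000 + (1−p*)·100.0000]/1.15 = 32.0366. B = V − Δ·S = 163.6156.
Each (Δ,B) replicates both successor values, so the strategy is self-financing and V0 is arbitrage-free.

(0,0): Delta=-0.6579 Bond=163.6156
V0=32.0366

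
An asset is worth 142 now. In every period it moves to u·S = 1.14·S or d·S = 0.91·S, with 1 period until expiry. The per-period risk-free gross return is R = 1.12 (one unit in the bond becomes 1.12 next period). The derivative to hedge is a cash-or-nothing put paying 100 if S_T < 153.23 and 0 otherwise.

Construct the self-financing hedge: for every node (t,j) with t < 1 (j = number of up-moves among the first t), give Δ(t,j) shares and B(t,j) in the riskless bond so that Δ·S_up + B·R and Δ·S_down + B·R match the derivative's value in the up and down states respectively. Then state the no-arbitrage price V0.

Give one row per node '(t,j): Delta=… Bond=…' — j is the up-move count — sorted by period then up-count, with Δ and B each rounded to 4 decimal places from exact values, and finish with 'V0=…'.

No-arbitrage ⇒ martingale measure with p* = (R−d)/(u−d) = 0.9130.
Terminal payoffs: V(1,0)=100.0000, V(1,1)=0.0000
Node (0,0) S=142.0000: V=(p*·0.0000+(1−p*)·100.0000)/1.12=7.7640; Δ=(0.0000−100.0000)/(161.8800−129.2200)=-3.0618; B=V−Δ·S=442.5466
Check: Δ(0,0)·S0 + B(0,0) = 7.7640 = V0.

(0,0): Delta=-3.0618 Bond=442.5466
V0=7.7640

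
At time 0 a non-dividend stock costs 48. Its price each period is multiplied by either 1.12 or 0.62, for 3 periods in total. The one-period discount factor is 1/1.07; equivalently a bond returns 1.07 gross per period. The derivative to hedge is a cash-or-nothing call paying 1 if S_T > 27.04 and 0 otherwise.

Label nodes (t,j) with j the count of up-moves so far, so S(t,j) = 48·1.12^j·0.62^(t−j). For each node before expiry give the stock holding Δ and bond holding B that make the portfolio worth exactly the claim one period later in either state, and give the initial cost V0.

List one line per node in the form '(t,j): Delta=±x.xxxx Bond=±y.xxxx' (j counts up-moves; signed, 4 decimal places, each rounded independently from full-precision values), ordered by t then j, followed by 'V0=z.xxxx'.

The replicating-portfolio and risk-neutral prices coincide; use p* = (1.07−0.62)/(1.12−0.62) = 0.9000 for the latter.
At expiry t=3: V(3,0)=0.0000, V(3,1)=0.0000, V(3,2)=1.0000, V(3,3)=1.0000
(2,0): S=18.4512. Δ = (V_up−V_dn)/(S_up−S_dn) = (0.0000−0.0000)/(20.6653−11.4397) = 0.0000. V = [p*·0.0000 + (1−p*)·0.0000]/1.07 = 0.0000. B = V − Δ·S = 0.0000.
(2,1): S=33.3312. Δ = (V_up−V_dn)/(S_up−S_dn) = (1.0000−0.0000)/(37.3309−20.6653) = 0.0600. V = [p*·1.0000 + (1−p*)·0.0000]/1.07 = 0.8411. B = V − Δ·S = -1.1589.
(2,2): S=60.2112. Δ = (V_up−V_dn)/(S_up−S_dn) = (1.0000−1.0000)/(67.4365−37.3309) = 0.0000. V = [p*·1.0000 + (1−p*)·1.0000]/1.07 = 0.9346. B = V − Δ·S = 0.9346.
(1,0): S=29.7600. Δ = (V_up−V_dn)/(S_up−S_dn) = (0.8411−0.0000)/(33.3312−18.4512) = 0.0565. V = [p*·0.8411 + (1−p*)·0.0000]/1.07 = 0.7075. B = V − Δ·S = -0.9748.
(1,1): S=53.7600. Δ = (V_up−V_dn)/(S_up−S_dn) = (0.9346−0.8411)/(60.2112−33.3312) = 0.0035. V = [p*·0.9346 + (1−p*)·0.8411]/1.07 = 0.8647. B = V − Δ·S = 0.6778.
(0,0): S=48.0000. Δ = (V_up−V_dn)/(S_up−S_dn) = (0.8647−0.7075)/(53.7600−29.7600) = 0.0066. V = [p*·0.8647 + (1−p*)·0.7075]/1.07 = 0.7934. B = V − Δ·S = 0.4790.
The time-0 hedge costs 0.7934, which is the no-arbitrage price.

(0,0): Delta=0.0066 Bond=0.4790
(1,0): Delta=0.0565 Bond=-0.9748
(1,1): Delta=0.0035 Bond=0.6778
(2,0): Delta=0.0000 Bond=0.0000
(2,1): Delta=0.0600 Bond=-1.1589
(2,2): Delta=0.0000 Bond=0.9346
V0=0.7934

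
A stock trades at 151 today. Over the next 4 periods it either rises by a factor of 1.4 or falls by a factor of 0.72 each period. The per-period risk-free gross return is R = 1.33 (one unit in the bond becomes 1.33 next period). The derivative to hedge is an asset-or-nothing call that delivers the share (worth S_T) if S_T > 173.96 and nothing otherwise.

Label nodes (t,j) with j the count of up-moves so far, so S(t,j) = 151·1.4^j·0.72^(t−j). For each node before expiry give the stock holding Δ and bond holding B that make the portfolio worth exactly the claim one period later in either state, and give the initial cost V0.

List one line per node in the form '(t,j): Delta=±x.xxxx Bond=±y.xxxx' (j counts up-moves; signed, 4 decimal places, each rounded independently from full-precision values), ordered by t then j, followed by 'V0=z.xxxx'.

The replicating-portfolio and risk-neutral prices coincide; use p* = (1.33−0.72)/(1.4−0.72) = 0.8971 for the latter.
Terminal payoffs: V(4,0)=0.0000, V(4,1)=0.0000, V(4,2)=0.0000, V(4,3)=298.3277, V(4,4)=580.0816
(3,0): S=56.3604. Δ = (V_up−V_dn)/(S_up−S_dn) = (0.0000−0.0000)/(78.9046−40.5795) = 0.0000. V = [p*·0.0000 + (1−p*)·0.0000]/1.33 = 0.0000. B = V − Δ·S = 0.0000.
(3,1): S=109.5898. Δ = (V_up−V_dn)/(S_up−S_dn) = (0.0000−0.0000)/(153.4257−78.9046) = 0.0000. V = [p*·0.0000 + (1−p*)·0.0000]/1.33 = 0.0000. B = V − Δ·S = 0.0000.
(3,2): S=213.0912. Δ = (V_up−V_dn)/(S_up−S_dn) = (298.3277−0.0000)/(298.3277−153.4257) = 2.0588. V = [p*·298.3277 + (1−p*)·0.0000]/1.33 = 201.2161. B = V − Δ·S = -237.5010.
(3,3): S=414.3440. Δ = (V_up−V_dn)/(S_up−S_dn) = (580.0816−298.3277)/(580.0816−298.3277) = 1.0000. V = [p*·580.0816 + (1−p*)·298.3277]/1.33 = 414.3440. B = V − Δ·S = 0.0000.
(2,0): S=78.2784. Δ = (V_up−V_dn)/(S_up−S_dn) = (0.0000−0.0000)/(109.5898−56.3604) = 0.0000. V = [p*·0.0000 + (1−p*)·0.0000]/1.33 = 0.0000. B = V − Δ·S = 0.0000.
(2,1): S=152.2080. Δ = (V_up−V_dn)/(S_up−S_dn) = (201.2161−0.0000)/(213.0912−109.5898) = 1.9441. V = [p*·201.2161 + (1−p*)·0.0000]/1.33 = 135.7163. B = V − Δ·S = -160.1898.
(2,2): S=295.9600. Δ = (V_up−V_dn)/(S_up−S_dn) = (414.3440−201.2161)/(414.3440−213.0912) = 1.0590. V = [p*·414.3440 + (1−p*)·201.2161]/1.33 = 295.0409. B = V − Δ·S = -18.3824.
(1,0): S=108.7200. Δ = (V_up−V_dn)/(S_up−S_dn) = (135.7163−0.0000)/(152.2080−78.2784) = 1.8358. V = [p*·135.7163 + (1−p*)·0.0000]/1.33 = 91.5380. B = V − Δ·S = -108.0448.
(1,1): S=211.4000. Δ = (V_up−V_dn)/(S_up−S_dn) = (295.0409−135.7163)/(295.9600−152.2080) = 1.1083. V = [p*·295.0409 + (1−p*)·135.7163]/1.33 = 209.5036. B = V − Δ·S = -24.7972.
(0,0): S=151.0000. Δ = (V_up−V_dn)/(S_up−S_dn) = (209.5036−91.5380)/(211.4000−108.7200) = 1.1489. V = [p*·209.5036 + (1−p*)·91.5380]/1.33 = 148.3911. B = V − Δ·S = -25.0878.
Root portfolio cost Δ·151+B reproduces V0=148.3911.

(0,0): Delta=1.1489 Bond=-25.0878
(1,0): Delta=1.8358 Bond=-108.0448
(1,1): Delta=1.1083 Bond=-24.7972
(2,0): Delta=0.0000 Bond=0.0000
(2,1): Delta=1.9441 Bond=-160.1898
(2,2): Delta=1.0590 Bond=-18.3824
(3,0): Delta=0.0000 Bond=0.0000
(3,1): Delta=0.0000 Bond=0.0000
(3,2): Delta=2.0588 Bond=-237.5010
(3,3): Delta=1.0000 Bond=0.0000
V0=148.3911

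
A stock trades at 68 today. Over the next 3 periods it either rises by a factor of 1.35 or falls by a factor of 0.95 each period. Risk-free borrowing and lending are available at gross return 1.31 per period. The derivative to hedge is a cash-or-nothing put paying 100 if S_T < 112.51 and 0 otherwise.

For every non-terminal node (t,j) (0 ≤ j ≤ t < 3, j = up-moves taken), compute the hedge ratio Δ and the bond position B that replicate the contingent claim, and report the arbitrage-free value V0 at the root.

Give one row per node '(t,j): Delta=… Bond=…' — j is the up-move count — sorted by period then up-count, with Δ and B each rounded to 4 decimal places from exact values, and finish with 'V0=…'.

(0,0): Delta=-0.3856 Bond=27.4677
(1,0): Delta=-2.6588 Bond=182.8273
(1,1): Delta=-0.2079 Bond=19.6667
(2,0): Delta=0.0000 Bond=76.3359
(2,1): Delta=-2.8666 Bond=257.6336
(2,2): Delta=0.0000 Bond=0.0000
V0=1.2455

Under the risk-neutral measure, an up-move has probability p* = (R−d)/(u−d) = 0.9000 and values discount at R = 1.31.
At expiry t=3: V(3,0)=100.0000, V(3,1)=100.0000, V(3,2)=0.0000, V(3,3)=0.0000
(2,0): S=61.3700. Δ = (V_up−V_dn)/(S_up−S_dn) = (100.0000−100.0000)/(82.8495−58.3015) = 0.0000. V = [p*·100.0000 + (1−p*)·100.0000]/1.31 = 76.3359. B = V − Δ·S = 76.3359.
(2,1): S=87.2100. Δ = (V_up−V_dn)/(S_up−S_dn) = (0.0000−100.0000)/(117.7335−82.8495) = -2.8666. V = [p*·0.0000 + (1−p*)·100.0000]/1.31 = 7.6336. B = V − Δ·S = 257.6336.
(2,2): S=123.9300. Δ = (V_up−V_dn)/(S_up−S_dn) = (0.0000−0.0000)/(167.3055−117.7335) = 0.0000. V = [p*·0.0000 + (1−p*)·0.0000]/1.31 = 0.0000. B = V − Δ·S = 0.0000.
(1,0): S=64.6000. Δ = (V_up−V_dn)/(S_up−S_dn) = (7.6336−76.3359)/(87.2100−61.3700) = -2.6588. V = [p*·7.6336 + (1−p*)·76.3359]/1.31 = 11.0716. B = V − Δ·S = 182.8273.
(1,1): S=91.8000. Δ = (V_up−V_dn)/(S_up−S_dn) = (0.0000−7.6336)/(123.9300−87.2100) = -0.2079. V = [p*·0.0000 + (1−p*)·7.6336]/1.31 = 0.5827. B = V − Δ·S = 19.6667.
(0,0): S=68.0000. Δ = (V_up−V_dn)/(S_up−S_dn) = (0.5827−11.0716)/(91.8000−64.6000) = -0.3856. V = [p*·0.5827 + (1−p*)·11.0716]/1.31 = 1.2455. B = V − Δ·S = 27.4677.
Root portfolio cost Δ·68+B reproduces V0=1.2455.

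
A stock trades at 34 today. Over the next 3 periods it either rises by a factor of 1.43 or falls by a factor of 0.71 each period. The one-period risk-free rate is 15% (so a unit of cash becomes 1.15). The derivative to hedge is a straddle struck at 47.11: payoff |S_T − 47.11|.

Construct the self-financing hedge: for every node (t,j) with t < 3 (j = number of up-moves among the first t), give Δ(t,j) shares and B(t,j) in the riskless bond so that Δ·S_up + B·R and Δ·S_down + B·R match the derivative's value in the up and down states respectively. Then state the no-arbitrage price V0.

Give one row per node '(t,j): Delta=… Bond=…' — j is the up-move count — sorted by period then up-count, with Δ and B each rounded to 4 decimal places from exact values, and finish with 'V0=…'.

Since d<R<u, set p* = (R−d)/(u−d) = 0.6111; price each node as the discounted p*-expectation of its children.
Terminal values V(3,·): V(3,0)=34.9410, V(3,1)=22.6007, V(3,2)=2.2539, V(3,3)=52.3130
  t=2,j=0: stock 17.1394 → up 24.5093 (V=22.6007), down 12.1690 (V=34.9410). Price 23.8258; hedge Δ=-1.0000, bond B=40.9652.
  t=2,j=1: stock 34.5202 → up 49.3639 (V=2.2539), down 24.5093 (V=22.6007). Price 8.8405; hedge Δ=-0.8186, bond B=37.0999.
  t=2,j=2: stock 69.5266 → up 99.4230 (V=52.3130), down 49.3639 (V=2.2539). Price 28.5614; hedge Δ=1.0000, bond B=-40.9652.
  t=1,j=0: stock 24.1400 → up 34.5202 (V=8.8405), down 17.1394 (V=23.8258). Price 12.7549; hedge Δ=-0.8622, bond B=33.5679.
  t=1,j=1: stock 48.6200 → up 69.5266 (V=28.5614), down 34.5202 (V=8.8405). Price 18.1671; hedge Δ=0.5634, bond B=-9.2231.
  t=0,j=0: stock 34.0000 → up 48.6200 (V=18.1671), down 24.1400 (V=12.7549). Price 13.9672; hedge Δ=0.2211, bond B=6.4503.
Self-financing check: at every node Δ·S+B equals the discounted successor values.

(0,0): Delta=0.2211 Bond=6.4503
(1,0): Delta=-0.8622 Bond=33.5679
(1,1): Delta=0.5634 Bond=-9.2231
(2,0): Delta=-1.0000 Bond=40.9652
(2,1): Delta=-0.8186 Bond=37.0999
(2,2): Delta=1.0000 Bond=-40.9652
V0=13.9672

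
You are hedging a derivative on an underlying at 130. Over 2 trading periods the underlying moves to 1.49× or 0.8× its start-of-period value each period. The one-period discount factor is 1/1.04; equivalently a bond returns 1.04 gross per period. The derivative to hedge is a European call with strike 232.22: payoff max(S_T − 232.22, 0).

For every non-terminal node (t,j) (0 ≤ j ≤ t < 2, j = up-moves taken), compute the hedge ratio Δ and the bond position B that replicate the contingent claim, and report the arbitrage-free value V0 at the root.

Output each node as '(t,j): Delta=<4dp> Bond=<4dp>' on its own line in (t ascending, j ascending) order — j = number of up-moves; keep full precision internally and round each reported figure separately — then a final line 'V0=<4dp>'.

(0,0): Delta=0.2103 Bond=-21.0262
(1,0): Delta=0.0000 Bond=0.0000
(1,1): Delta=0.4219 Bond=-62.8685
V0=6.3079

The replicating-portfolio and risk-neutral prices coincide; use p* = (1.04−0.8)/(1.49−0.8) = 0.3478 for the latter.
Payoff layer (t=2): V(2,0)=0.0000, V(2,1)=0.0000, V(2,2)=56.3930
  t=1,j=0: stock 104.0000 → up 154.9600 (V=0.0000), down 83.2000 (V=0.0000). Price 0.0000; hedge Δ=0.0000, bond B=0.0000.
  t=1,j=1: stock 193.7000 → up 288.6130 (V=56.3930), down 154.9600 (V=0.0000). Price 18.8605; hedge Δ=0.4219, bond B=-62.8685.
  t=0,j=0: stock 130.0000 → up 193.7000 (V=18.8605), down 104.0000 (V=0.0000). Price 6.3079; hedge Δ=0.2103, bond B=-21.0262.
Each (Δ,B) replicates both successor values, so the strategy is self-financing and V0 is arbitrage-free.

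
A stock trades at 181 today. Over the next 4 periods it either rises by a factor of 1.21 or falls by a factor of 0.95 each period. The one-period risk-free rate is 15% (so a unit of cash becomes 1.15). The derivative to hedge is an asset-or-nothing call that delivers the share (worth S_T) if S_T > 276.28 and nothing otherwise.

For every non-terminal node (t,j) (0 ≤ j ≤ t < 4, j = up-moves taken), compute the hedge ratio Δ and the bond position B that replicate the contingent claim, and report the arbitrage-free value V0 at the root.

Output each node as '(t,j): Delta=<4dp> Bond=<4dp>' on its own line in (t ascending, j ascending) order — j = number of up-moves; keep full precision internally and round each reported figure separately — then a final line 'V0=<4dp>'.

Since d<R<u, set p* = (R−d)/(u−d) = 0.7692; price each node as the discounted p*-expectation of its children.
At expiry t=4: V(4,0)=0.0000, V(4,1)=0.0000, V(4,2)=0.0000, V(4,3)=304.6199, V(4,4)=387.9896
  t=3,j=0: stock 155.1849 → up 187.7737 (V=0.0000), down 147.4256 (V=0.0000). Price 0.0000; hedge Δ=0.0000, bond B=0.0000.
  t=3,j=1: stock 197.6565 → up 239.1644 (V=0.0000), down 187.7737 (V=0.0000). Price 0.0000; hedge Δ=0.0000, bond B=0.0000.
  t=3,j=2: stock 251.7520 → up 304.6199 (V=304.6199), down 239.1644 (V=0.0000). Price 203.7591; hedge Δ=4.6538, bond B=-967.8559.
  t=3,j=3: stock 320.6525 → up 387.9896 (V=387.9896), down 304.6199 (V=304.6199). Price 320.6525; hedge Δ=1.0000, bond B=0.0000.
  t=2,j=0: stock 163.3525 → up 197.6565 (V=0.0000), down 155.1849 (V=0.0000). Price 0.0000; hedge Δ=0.0000, bond B=0.0000.
  t=2,j=1: stock 208.0595 → up 251.7520 (V=203.7591), down 197.6565 (V=0.0000). Price 136.2937; hedge Δ=3.7667, bond B=-647.3953.
  t=2,j=2: stock 265.0021 → up 320.6525 (V=320.6525), down 251.7520 (V=203.7591). Price 255.3714; hedge Δ=1.6966, bond B=-194.2186.
  t=1,j=0: stock 171.9500 → up 208.0595 (V=136.2937), down 163.3525 (V=0.0000). Price 91.1664; hedge Δ=3.0486, bond B=-433.0403.
  t=1,j=1: stock 219.0100 → up 265.0021 (V=255.3714), down 208.0595 (V=136.2937). Price 198.1669; hedge Δ=2.0912, bond B=-259.8242.
  t=0,j=0: stock 181.0000 → up 219.0100 (V=198.1669), down 171.9500 (V=91.1664). Price 150.8474; hedge Δ=2.2737, bond B=-260.6932.
Each (Δ,B) replicates both successor values, so the strategy is self-financing and V0 is arbitrage-free.

(0,0): Delta=2.2737 Bond=-260.6932
(1,0): Delta=3.0486 Bond=-433.0403
(1,1): Delta=2.0912 Bond=-259.8242
(2,0): Delta=0.0000 Bond=0.0000
(2,1): Delta=3.7667 Bond=-647.3953
(2,2): Delta=1.6966 Bond=-194.2186
(3,0): Delta=0.0000 Bond=0.0000
(3,1): Delta=0.0000 Bond=0.0000
(3,2): Delta=4.6538 Bond=-967.8559
(3,3): Delta=1.0000 Bond=0.0000
V0=150.8474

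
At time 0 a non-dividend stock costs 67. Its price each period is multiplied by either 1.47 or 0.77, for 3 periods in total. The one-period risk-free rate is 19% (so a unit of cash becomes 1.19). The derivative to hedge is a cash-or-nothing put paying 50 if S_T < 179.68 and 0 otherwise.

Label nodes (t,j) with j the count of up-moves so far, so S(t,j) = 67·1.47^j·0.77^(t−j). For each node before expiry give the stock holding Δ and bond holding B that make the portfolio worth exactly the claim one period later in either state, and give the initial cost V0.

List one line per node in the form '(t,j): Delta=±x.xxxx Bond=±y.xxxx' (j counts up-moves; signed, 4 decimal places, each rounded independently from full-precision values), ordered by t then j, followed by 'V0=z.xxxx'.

No-arbitrage ⇒ martingale measure with p* = (R−d)/(u−d) = 0.6000.
Payoff layer (t=3): V(3,0)=50.0000, V(3,1)=50.0000, V(3,2)=50.0000, V(3,3)=0.0000
(2,0): S=39.7243. Δ = (V_up−V_dn)/(S_up−S_dn) = (50.0000−50.0000)/(58.3947−30.5877) = 0.0000. V = [p*·50.0000 + (1−p*)·50.0000]/1.19 = 42.0168. B = V − Δ·S = 42.0168.
(2,1): S=75.8373. Δ = (V_up−V_dn)/(S_up−S_dn) = (50.0000−50.0000)/(111.4808−58.3947) = 0.0000. V = [p*·50.0000 + (1−p*)·50.0000]/1.19 = 42.0168. B = V − Δ·S = 42.0168.
(2,2): S=144.7803. Δ = (V_up−V_dn)/(S_up−S_dn) = (0.0000−50.0000)/(212.8270−111.4808) = -0.4934. V = [p*·0.0000 + (1−p*)·50.0000]/1.19 = 16.8067. B = V − Δ·S = 88.2353.
(1,0): S=51.5900. Δ = (V_up−V_dn)/(S_up−S_dn) = (42.0168−42.0168)/(75.8373−39.7243) = 0.0000. V = [p*·42.0168 + (1−p*)·42.0168]/1.19 = 35.3082. B = V − Δ·S = 35.3082.
(1,1): S=98.4900. Δ = (V_up−V_dn)/(S_up−S_dn) = (16.8067−42.0168)/(144.7803−75.8373) = -0.3657. V = [p*·16.8067 + (1−p*)·42.0168]/1.19 = 22.5973. B = V − Δ·S = 58.6117.
(0,0): S=67.0000. Δ = (V_up−V_dn)/(S_up−S_dn) = (22.5973−35.3082)/(98.4900−51.5900) = -0.2710. V = [p*·22.5973 + (1−p*)·35.3082]/1.19 = 23.2619. B = V − Δ·S = 41.4204.
Each (Δ,B) replicates both successor values, so the strategy is self-financing and V0 is arbitrage-free.

(0,0): Delta=-0.2710 Bond=41.4204
(1,0): Delta=0.0000 Bond=35.3082
(1,1): Delta=-0.3657 Bond=58.6117
(2,0): Delta=0.0000 Bond=42.0168
(2,1): Delta=0.0000 Bond=42.0168
(2,2): Delta=-0.4934 Bond=88.2353
V0=23.2619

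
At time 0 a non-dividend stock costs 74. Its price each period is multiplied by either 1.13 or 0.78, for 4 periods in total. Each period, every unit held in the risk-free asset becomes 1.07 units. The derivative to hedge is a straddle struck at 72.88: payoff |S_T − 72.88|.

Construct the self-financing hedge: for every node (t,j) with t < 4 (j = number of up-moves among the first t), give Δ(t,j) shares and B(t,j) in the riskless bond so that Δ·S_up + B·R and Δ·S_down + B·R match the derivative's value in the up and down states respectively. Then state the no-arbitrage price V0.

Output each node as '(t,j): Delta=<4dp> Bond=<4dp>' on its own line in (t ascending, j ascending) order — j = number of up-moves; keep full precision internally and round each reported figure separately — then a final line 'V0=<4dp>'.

The replicating-portfolio and risk-neutral prices coincide; use p* = (1.07−0.78)/(1.13−0.78) = 0.8286 for the latter.
Terminal values V(4,·): V(4,0)=45.4889, V(4,1)=33.1980, V(4,2)=15.3919, V(4,3)=10.4040, V(4,4)=47.7750
(3,0): S=35.1168. Δ = (V_up−V_dn)/(S_up−S_dn) = (33.1980−45.4889)/(39.6820−27.3911) = -1.0000. V = [p*·33.1980 + (1−p*)·45.4889]/1.07 = 32.9953. B = V − Δ·S = 68.1121.
(3,1): S=50.8744. Δ = (V_up−V_dn)/(S_up−S_dn) = (15.3919−33.1980)/(57.4881−39.6820) = -1.0000. V = [p*·15.3919 + (1−p*)·33.1980]/1.07 = 17.2377. B = V − Δ·S = 68.1121.
(3,2): S=73.7027. Δ = (V_up−V_dn)/(S_up−S_dn) = (10.4040−15.3919)/(83.2840−57.4881) = -0.1934. V = [p*·10.4040 + (1−p*)·15.3919]/1.07 = 10.5225. B = V − Δ·S = 24.7737.
(3,3): S=106.7744. Δ = (V_up−V_dn)/(S_up−S_dn) = (47.7750−10.4040)/(120.6550−83.2840) = 1.0000. V = [p*·47.7750 + (1−p*)·10.4040]/1.07 = 38.6622. B = V − Δ·S = -68.1121.
(2,0): S=45.0216. Δ = (V_up−V_dn)/(S_up−S_dn) = (17.2377−32.9953)/(50.8744−35.1168) = -1.0000. V = [p*·17.2377 + (1−p*)·32.9953]/1.07 = 18.6346. B = V − Δ·S = 63.6562.
(2,1): S=65.2236. Δ = (V_up−V_dn)/(S_up−S_dn) = (10.5225−17.2377)/(73.7027−50.8744) = -0.2942. V = [p*·10.5225 + (1−p*)·17.2377]/1.07 = 10.9100. B = V − Δ·S = 30.0964.
(2,2): S=94.4906. Δ = (V_up−V_dn)/(S_up−S_dn) = (38.6622−10.5225)/(106.7744−73.7027) = 0.8509. V = [p*·38.6622 + (1−p*)·10.5225]/1.07 = 31.6246. B = V − Δ·S = -48.7746.
(1,0): S=57.7200. Δ = (V_up−V_dn)/(S_up−S_dn) = (10.9100−18.6346)/(65.2236−45.0216) = -0.3824. V = [p*·10.9100 + (1−p*)·18.6346]/1.07 = 11.4338. B = V − Δ·S = 33.5042.
(1,1): S=83.6200. Δ = (V_up−V_dn)/(S_up−S_dn) = (31.6246−10.9100)/(94.4906−65.2236) = 0.7078. V = [p*·31.6246 + (1−p*)·10.9100]/1.07 = 26.2369. B = V − Δ·S = -32.9476.
(0,0): S=74.0000. Δ = (V_up−V_dn)/(S_up−S_dn) = (26.2369−11.4338)/(83.6200−57.7200) = 0.5715. V = [p*·26.2369 + (1−p*)·11.4338]/1.07 = 22.1488. B = V − Δ·S = -20.1456.
Check: Δ(0,0)·S0 + B(0,0) = 22.1488 = V0.

(0,0): Delta=0.5715 Bond=-20.1456
(1,0): Delta=-0.3824 Bond=33.5042
(1,1): Delta=0.7078 Bond=-32.9476
(2,0): Delta=-1.0000 Bond=63.6562
(2,1): Delta=-0.2942 Bond=30.0964
(2,2): Delta=0.8509 Bond=-48.7746
(3,0): Delta=-1.0000 Bond=68.1121
(3,1): Delta=-1.0000 Bond=68.1121
(3,2): Delta=-0.1934 Bond=24.7737
(3,3): Delta=1.0000 Bond=-68.1121
V0=22.1488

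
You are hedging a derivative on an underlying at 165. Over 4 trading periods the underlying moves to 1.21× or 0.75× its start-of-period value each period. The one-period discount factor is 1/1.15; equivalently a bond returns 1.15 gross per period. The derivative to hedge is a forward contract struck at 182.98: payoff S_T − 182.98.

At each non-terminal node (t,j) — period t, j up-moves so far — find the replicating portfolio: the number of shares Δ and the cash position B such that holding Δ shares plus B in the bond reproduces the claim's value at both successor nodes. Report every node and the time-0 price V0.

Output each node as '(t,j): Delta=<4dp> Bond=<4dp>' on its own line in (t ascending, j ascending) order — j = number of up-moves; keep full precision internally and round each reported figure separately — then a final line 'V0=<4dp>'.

Under the risk-neutral measure, an up-move has probability p* = (R−d)/(u−d) = 0.8696 and values discount at R = 1.15.
At expiry t=4: V(4,0)=-130.7730, V(4,1)=-98.7527, V(4,2)=-47.0932, V(4,3)=36.2507, V(4,4)=170.7122
  t=3,j=0: stock 69.6094 → up 84.2273 (V=-98.7527), down 52.2070 (V=-130.7730). Price -89.5037; hedge Δ=1.0000, bond B=-159.1130.
  t=3,j=1: stock 112.3031 → up 135.8868 (V=-47.0932), down 84.2273 (V=-98.7527). Price -46.8099; hedge Δ=1.0000, bond B=-159.1130.
  t=3,j=2: stock 181.1824 → up 219.2307 (V=36.2507), down 135.8868 (V=-47.0932). Price 22.0693; hedge Δ=1.0000, bond B=-159.1130.
  t=3,j=3: stock 292.3076 → up 353.6922 (V=170.7122), down 219.2307 (V=36.2507). Price 133.1945; hedge Δ=1.0000, bond B=-159.1130.
  t=2,j=0: stock 92.8125 → up 112.3031 (V=-46.8099), down 69.6094 (V=-89.5037). Price -45.5467; hedge Δ=1.0000, bond B=-138.3592.
  t=2,j=1: stock 149.7375 → up 181.1824 (V=22.0693), down 112.3031 (V=-46.8099). Price 11.3783; hedge Δ=1.0000, bond B=-138.3592.
  t=2,j=2: stock 241.5765 → up 292.3076 (V=133.1945), down 181.1824 (V=22.0693). Price 103.2173; hedge Δ=1.0000, bond B=-138.3592.
  t=1,j=0: stock 123.7500 → up 149.7375 (V=11.3783), down 92.8125 (V=-45.5467). Price 3.4377; hedge Δ=1.0000, bond B=-120.3123.
  t=1,j=1: stock 199.6500 → up 241.5765 (V=103.2173), down 149.7375 (V=11.3783). Price 79.3377; hedge Δ=1.0000, bond B=-120.3123.
  t=0,j=0: stock 165.0000 → up 199.6500 (V=79.3377), down 123.7500 (V=3.4377). Price 60.3806; hedge Δ=1.0000, bond B=-104.6194.
Each (Δ,B) replicates both successor values, so the strategy is self-financing and V0 is arbitrage-free.

(0,0): Delta=1.0000 Bond=-104.6194
(1,0): Delta=1.0000 Bond=-120.3123
(1,1): Delta=1.0000 Bond=-120.3123
(2,0): Delta=1.0000 Bond=-138.3592
(2,1): Delta=1.0000 Bond=-138.3592
(2,2): Delta=1.0000 Bond=-138.3592
(3,0): Delta=1.0000 Bond=-159.1130
(3,1): Delta=1.0000 Bond=-159.1130
(3,2): Delta=1.0000 Bond=-159.1130
(3,3): Delta=1.0000 Bond=-159.1130
V0=60.3806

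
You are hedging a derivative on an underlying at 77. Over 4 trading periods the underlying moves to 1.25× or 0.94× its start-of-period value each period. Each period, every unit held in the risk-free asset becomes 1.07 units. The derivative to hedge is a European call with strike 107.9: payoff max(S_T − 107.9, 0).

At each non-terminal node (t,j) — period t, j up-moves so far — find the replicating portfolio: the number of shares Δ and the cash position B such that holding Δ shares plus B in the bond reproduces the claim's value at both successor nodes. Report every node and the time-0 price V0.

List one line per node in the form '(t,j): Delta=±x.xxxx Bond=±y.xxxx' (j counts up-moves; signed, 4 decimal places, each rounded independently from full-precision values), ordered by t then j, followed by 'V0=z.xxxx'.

(0,0): Delta=0.4682 Bond=-29.7868
(1,0): Delta=0.2291 Bond=-14.5679
(1,1): Delta=0.7171 Bond=-55.8313
(2,0): Delta=0.0000 Bond=0.0000
(2,1): Delta=0.4677 Bond=-37.1706
(2,2): Delta=0.9768 Bond=-90.9887
(3,0): Delta=0.0000 Bond=0.0000
(3,1): Delta=0.0000 Bond=0.0000
(3,2): Delta=0.9546 Bond=-94.8422
(3,3): Delta=1.0000 Bond=-100.8411
V0=6.2628

Risk-neutral probability p* = (R−d)/(u−d) = (1.07−0.94)/(1.25−0.94) = 0.4194.
Payoff layer (t=4): V(4,0)=0.0000, V(4,1)=0.0000, V(4,2)=0.0000, V(4,3)=33.4672, V(4,4)=80.0883
  t=3,j=0: stock 63.9550 → up 79.9437 (V=0.0000), down 60.1177 (V=0.0000). Price 0.0000; hedge Δ=0.0000, bond B=0.0000.
  t=3,j=1: stock 85.0465 → up 106.3081 (V=0.0000), down 79.9437 (V=0.0000). Price 0.0000; hedge Δ=0.0000, bond B=0.0000.
  t=3,j=2: stock 113.0938 → up 141.3672 (V=33.4672), down 106.3081 (V=0.0000). Price 13.1165; hedge Δ=0.9546, bond B=-94.8422.
  t=3,j=3: stock 150.3906 → up 187.9883 (V=80.0883), down 141.3672 (V=33.4672). Price 49.5495; hedge Δ=1.0000, bond B=-100.8411.
  t=2,j=0: stock 68.0372 → up 85.0465 (V=0.0000), down 63.9550 (V=0.0000). Price 0.0000; hedge Δ=0.0000, bond B=0.0000.
  t=2,j=1: stock 90.4750 → up 113.0938 (V=13.1165), down 85.0465 (V=0.0000). Price 5.1406; hedge Δ=0.4677, bond B=-37.1706.
  t=2,j=2: stock 120.3125 → up 150.3906 (V=49.5495), down 113.0938 (V=13.1165). Price 26.5372; hedge Δ=0.9768, bond B=-90.9887.
  t=1,j=0: stock 72.3800 → up 90.4750 (V=5.1406), down 68.0372 (V=0.0000). Price 2.0147; hedge Δ=0.2291, bond B=-14.5679.
  t=1,j=1: stock 96.2500 → up 120.3125 (V=26.5372), down 90.4750 (V=5.1406). Price 13.1901; hedge Δ=0.7171, bond B=-55.8313.
  t=0,j=0: stock 77.0000 → up 96.2500 (V=13.1901), down 72.3800 (V=2.0147). Price 6.2628; hedge Δ=0.4682, bond B=-29.7868.
Each (Δ,B) replicates both successor values, so the strategy is self-financing and V0 is arbitrage-free.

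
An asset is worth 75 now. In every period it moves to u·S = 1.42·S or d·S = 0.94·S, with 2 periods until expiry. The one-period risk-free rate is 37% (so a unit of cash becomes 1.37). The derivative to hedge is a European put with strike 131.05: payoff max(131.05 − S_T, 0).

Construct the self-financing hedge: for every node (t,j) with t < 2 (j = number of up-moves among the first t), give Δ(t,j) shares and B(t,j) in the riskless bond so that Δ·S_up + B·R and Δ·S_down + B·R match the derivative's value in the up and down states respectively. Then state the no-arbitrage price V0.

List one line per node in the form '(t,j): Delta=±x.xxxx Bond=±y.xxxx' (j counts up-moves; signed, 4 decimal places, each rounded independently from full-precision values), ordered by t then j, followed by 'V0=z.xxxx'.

(0,0): Delta=-0.6335 Bond=50.9603
(1,0): Delta=-1.0000 Bond=95.6569
(1,1): Delta=-0.6052 Bond=66.8108
V0=3.4511

Under the risk-neutral measure, an up-move has probability p* = (R−d)/(u−d) = 0.8958 and values discount at R = 1.37.
Terminal values V(2,·): V(2,0)=64.7800, V(2,1)=30.9400, V(2,2)=0.0000
Node (1,0) S=70.5000: V=(p*·30.9400+(1−p*)·64.7800)/1.37=25.1569; Δ=(30.9400−64.7800)/(100.1100−66.2700)=-1.0000; B=V−Δ·S=95.6569
Node (1,1) S=106.5000: V=(p*·0.0000+(1−p*)·30.9400)/1.37=2.3525; Δ=(0.0000−30.9400)/(151.2300−100.1100)=-0.6052; B=V−Δ·S=66.8108
Node (0,0) S=75.0000: V=(p*·2.3525+(1−p*)·25.1569)/1.37=3.4511; Δ=(2.3525−25.1569)/(106.5000−70.5000)=-0.6335; B=V−Δ·S=50.9603
Check: Δ(0,0)·S0 + B(0,0) = 3.4511 = V0.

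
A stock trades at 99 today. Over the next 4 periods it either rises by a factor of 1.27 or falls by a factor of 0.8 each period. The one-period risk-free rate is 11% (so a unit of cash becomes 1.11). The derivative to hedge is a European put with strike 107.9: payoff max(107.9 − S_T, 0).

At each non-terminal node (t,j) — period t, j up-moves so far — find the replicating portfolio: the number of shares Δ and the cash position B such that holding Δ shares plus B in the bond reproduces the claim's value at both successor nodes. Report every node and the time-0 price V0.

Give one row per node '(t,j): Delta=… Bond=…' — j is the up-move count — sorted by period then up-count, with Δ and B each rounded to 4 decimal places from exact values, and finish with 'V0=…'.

Under the risk-neutral measure, an up-move has probability p* = (R−d)/(u−d) = 0.6596 and values discount at R = 1.11.
Terminal payoffs: V(4,0)=67.3496, V(4,1)=43.5262, V(4,2)=5.7067, V(4,3)=0.0000, V(4,4)=0.0000
Node (3,0) S=50.6880: V=(p*·43.5262+(1−p*)·67.3496)/1.11=46.5192; Δ=(43.5262−67.3496)/(64.3738−40.5504)=-1.0000; B=V−Δ·S=97.2072
Node (3,1) S=80.4672: V=(p*·5.7067+(1−p*)·43.5262)/1.11=16.7400; Δ=(5.7067−43.5262)/(102.1933−64.3738)=-1.0000; B=V−Δ·S=97.2072
Node (3,2) S=127.7417: V=(p*·0.0000+(1−p*)·5.7067)/1.11=1.7502; Δ=(0.0000−5.7067)/(162.2319−102.1933)=-0.0950; B=V−Δ·S=13.8920
Node (3,3) S=202.7899: V=(p*·0.0000+(1−p*)·0.0000)/1.11=0.0000; Δ=(0.0000−0.0000)/(257.5432−162.2319)=0.0000; B=V−Δ·S=0.0000
Node (2,0) S=63.3600: V=(p*·16.7400+(1−p*)·46.5192)/1.11=24.2141; Δ=(16.7400−46.5192)/(80.4672−50.6880)=-1.0000; B=V−Δ·S=87.5741
Node (2,1) S=100.5840: V=(p*·1.7502+(1−p*)·16.7400)/1.11=6.1740; Δ=(1.7502−16.7400)/(127.7417−80.4672)=-0.3171; B=V−Δ·S=38.0672
Node (2,2) S=159.6771: V=(p*·0.0000+(1−p*)·1.7502)/1.11=0.5368; Δ=(0.0000−1.7502)/(202.7899−127.7417)=-0.0233; B=V−Δ·S=4.2605
Node (1,0) S=79.2000: V=(p*·6.1740+(1−p*)·24.2141)/1.11=11.0948; Δ=(6.1740−24.2141)/(100.5840−63.3600)=-0.4846; B=V−Δ·S=49.4780
Node (1,1) S=125.7300: V=(p*·0.5368+(1−p*)·6.1740)/1.11=2.2124; Δ=(0.5368−6.1740)/(159.6771−100.5840)=-0.0954; B=V−Δ·S=14.2065
Node (0,0) S=99.0000: V=(p*·2.2124+(1−p*)·11.0948)/1.11=4.7173; Δ=(2.2124−11.0948)/(125.7300−79.2000)=-0.1909; B=V−Δ·S=23.6161
Root portfolio cost Δ·99+B reproduces V0=4.7173.

(0,0): Delta=-0.1909 Bond=23.6161
(1,0): Delta=-0.4846 Bond=49.4780
(1,1): Delta=-0.0954 Bond=14.2065
(2,0): Delta=-1.0000 Bond=87.5741
(2,1): Delta=-0.3171 Bond=38.0672
(2,2): Delta=-0.0233 Bond=4.2605
(3,0): Delta=-1.0000 Bond=97.2072
(3,1): Delta=-1.0000 Bond=97.2072
(3,2): Delta=-0.0950 Bond=13.8920
(3,3): Delta=0.0000 Bond=0.0000
V0=4.7173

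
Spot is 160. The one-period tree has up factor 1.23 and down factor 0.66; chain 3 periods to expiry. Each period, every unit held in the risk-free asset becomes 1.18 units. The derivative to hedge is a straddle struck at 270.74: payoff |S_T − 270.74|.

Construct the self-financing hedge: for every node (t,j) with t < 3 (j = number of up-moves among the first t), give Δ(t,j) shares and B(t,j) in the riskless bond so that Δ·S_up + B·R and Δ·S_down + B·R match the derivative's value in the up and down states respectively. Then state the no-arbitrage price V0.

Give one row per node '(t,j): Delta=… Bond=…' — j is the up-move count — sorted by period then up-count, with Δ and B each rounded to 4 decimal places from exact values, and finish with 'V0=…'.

(0,0): Delta=-0.6461 Bond=133.1103
(1,0): Delta=-1.0000 Bond=194.4413
(1,1): Delta=-0.6278 Bond=153.4768
(2,0): Delta=-1.0000 Bond=229.4407
(2,1): Delta=-1.0000 Bond=229.4407
(2,2): Delta=-0.6086 Bond=176.4548
V0=29.7331

Under the risk-neutral measure, an up-move has probability p* = (R−d)/(u−d) = 0.9123 and values discount at R = 1.18.
Terminal payoffs: V(3,0)=224.7406, V(3,1)=185.0139, V(3,2)=110.9778, V(3,3)=26.9987
Node (2,0) S=69.6960: V=(p*·185.0139+(1−p*)·224.7406)/1.18=159.7447; Δ=(185.0139−224.7406)/(85.7261−45.9994)=-1.0000; B=V−Δ·S=229.4407
Node (2,1) S=129.8880: V=(p*·110.9778+(1−p*)·185.0139)/1.18=99.5527; Δ=(110.9778−185.0139)/(159.7622−85.7261)=-1.0000; B=V−Δ·S=229.4407
Node (2,2) S=242.0640: V=(p*·26.9987+(1−p*)·110.9778)/1.18=29.1231; Δ=(26.9987−110.9778)/(297.7387−159.7622)=-0.6086; B=V−Δ·S=176.4548
Node (1,0) S=105.6000: V=(p*·99.5527+(1−p*)·159.7447)/1.18=88.8413; Δ=(99.5527−159.7447)/(129.8880−69.6960)=-1.0000; B=V−Δ·S=194.4413
Node (1,1) S=196.8000: V=(p*·29.1231+(1−p*)·99.5527)/1.18=29.9162; Δ=(29.1231−99.5527)/(242.0640−129.8880)=-0.6278; B=V−Δ·S=153.4768
Node (0,0) S=160.0000: V=(p*·29.9162+(1−p*)·88.8413)/1.18=29.7331; Δ=(29.9162−88.8413)/(196.8000−105.6000)=-0.6461; B=V−Δ·S=133.1103
Self-financing check: at every node Δ·S+B equals the discounted successor values.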